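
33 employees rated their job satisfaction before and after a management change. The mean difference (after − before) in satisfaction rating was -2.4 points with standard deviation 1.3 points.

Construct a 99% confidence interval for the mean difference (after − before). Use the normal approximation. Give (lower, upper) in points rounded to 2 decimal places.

This is a matched-pairs design, so SE = s_d/√n = 1.3/√33 = 0.2263.
Margin = 2.576 × 0.2263 = 0.5829; the interval is -2.4 ± 0.5829 = (-2.98, -1.82).

(-2.98, -1.82)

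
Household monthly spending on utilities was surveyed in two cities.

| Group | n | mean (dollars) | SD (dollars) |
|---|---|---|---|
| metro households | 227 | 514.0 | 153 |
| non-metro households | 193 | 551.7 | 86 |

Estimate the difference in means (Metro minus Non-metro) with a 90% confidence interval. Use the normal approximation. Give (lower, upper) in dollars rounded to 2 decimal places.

(-57.26, -18.14)

Per-group SEs: s₁/√n₁ = 153/√227 = 10.1550, s₂/√n₂ = 86/√193 = 6.1904.
Unpooled SE of the difference: √(103.124025 + 38.32105216) = 11.8931.
Margin of error = z* · SE = 1.645 × 11.8931 = 19.5641.
x̄₁ − x̄₂ = 514.0 − 551.7 = -37.7000.
CI: -37.7000 ± 19.5641 = (-57.26, -18.14).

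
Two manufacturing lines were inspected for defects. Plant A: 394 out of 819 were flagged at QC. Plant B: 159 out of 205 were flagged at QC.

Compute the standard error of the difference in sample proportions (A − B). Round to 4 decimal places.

0.0340

Sample proportions: 394/819 = 0.4811, 159/205 = 0.7756.
Each SE is √(p̂(1−p̂)/n): √(0.4811·0.5189/819) = 0.01746 and √(0.7756·0.2244/205) = 0.02914.
SE(p̂₁ − p̂₂) = √(SE₁² + SE₂²) = √(0.0003048516 + 0.0008491396) = 0.03397, since the two samples are independent.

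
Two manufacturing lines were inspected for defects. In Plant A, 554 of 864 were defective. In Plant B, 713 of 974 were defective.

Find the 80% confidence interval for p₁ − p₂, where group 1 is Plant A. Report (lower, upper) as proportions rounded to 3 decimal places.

(-0.119, -0.063)

Sample proportions: 554/864 = 0.6412, 713/974 = 0.7320.
Each SE is √(p̂(1−p̂)/n): √(0.6412·0.3588/864) = 0.01632 and √(0.7320·0.2680/974) = 0.01419.
SE(p̂₁ − p̂₂) = √(SE₁² + SE₂²) = √(0.0002663424 + 0.0002013561) = 0.02163, since the two samples are independent.
At 80% confidence z* = 1.282; margin = 1.282 × 0.02163 = 0.02773.
The difference is 0.6412 − 0.7320 = -0.0908, so the interval is -0.0908 ± 0.02773 = (-0.119, -0.063).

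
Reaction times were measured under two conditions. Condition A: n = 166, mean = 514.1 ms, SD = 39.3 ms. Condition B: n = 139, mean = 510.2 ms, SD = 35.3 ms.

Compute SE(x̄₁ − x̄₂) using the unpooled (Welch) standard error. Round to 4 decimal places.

4.2742

SE₁ = s₁/√n₁ = 39.3/√166 = 3.0503; SE₂ = 35.3/√139 = 2.9941.
Independent samples, unequal variances: SE_diff = √(SE₁² + SE₂²) = √(9.30433009 + 8.96463481) = 4.2742.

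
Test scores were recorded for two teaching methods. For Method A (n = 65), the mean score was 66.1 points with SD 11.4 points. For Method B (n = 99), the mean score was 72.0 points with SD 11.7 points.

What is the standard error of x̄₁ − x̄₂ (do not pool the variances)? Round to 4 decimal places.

SE₁ = s₁/√n₁ = 11.4/√65 = 1.4140; SE₂ = 11.7/√99 = 1.1759.
Independent samples, unequal variances: SE_diff = √(SE₁² + SE₂²) = √(1.999396 + 1.38274081) = 1.8391.

1.8391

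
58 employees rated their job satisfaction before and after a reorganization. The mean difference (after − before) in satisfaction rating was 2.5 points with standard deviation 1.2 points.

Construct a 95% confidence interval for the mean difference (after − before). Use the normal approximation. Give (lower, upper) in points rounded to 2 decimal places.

Paired design: SE = s_d/√n = 1.2/√58 = 0.1576.
z* = 1.960; margin of error = 1.960 × 0.1576 = 0.3089.
2.5 ± 0.3089 → (2.19, 2.81).

(2.19, 2.81)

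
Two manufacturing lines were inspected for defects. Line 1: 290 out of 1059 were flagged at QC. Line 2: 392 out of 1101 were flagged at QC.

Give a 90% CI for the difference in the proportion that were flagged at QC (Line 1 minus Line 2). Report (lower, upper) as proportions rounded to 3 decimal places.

(-0.115, -0.049)

p̂₁ = 290/1059 = 0.2738 and p̂₂ = 392/1101 = 0.3560.
SE₁ = √(p̂₁(1−p̂₁)/n₁) = √(0.2738·0.7262/1059) = 0.01370; SE₂ = √(0.3560·0.6440/1101) = 0.01443.
Independent samples: SE of the difference = √(SE₁² + SE₂²) = √(0.00018769 + 0.0002082249) = 0.01990.
z* for 90% confidence is 1.645, so the margin of error is 1.645 × 0.01990 = 0.03274.
Point estimate p̂₁ − p̂₂ = 0.2738 − 0.3560 = -0.0822.
-0.0822 ± 0.03274 → (-0.115, -0.049).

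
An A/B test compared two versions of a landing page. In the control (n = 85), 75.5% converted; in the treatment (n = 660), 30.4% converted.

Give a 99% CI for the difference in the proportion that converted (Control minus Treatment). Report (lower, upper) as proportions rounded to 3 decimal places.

The two standard errors are √(0.7550×0.2450/85) = 0.04665 and √(0.3040×0.6960/660) = 0.01790.
Because the samples are independent, SE_diff = √(0.04665² + 0.01790²) = 0.04997.
Using z* = 2.576 for 99%, ME = 2.576 × 0.04997 = 0.12872.
p̂₁ − p̂₂ = 0.4510; interval 0.4510 ± 0.12872 gives (0.322, 0.580).

(0.322, 0.580)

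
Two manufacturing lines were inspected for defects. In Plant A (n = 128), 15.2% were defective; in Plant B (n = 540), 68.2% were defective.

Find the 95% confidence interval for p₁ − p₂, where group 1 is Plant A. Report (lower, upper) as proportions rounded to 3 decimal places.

Each SE is √(p̂(1−p̂)/n): √(0.1520·0.8480/128) = 0.03173 and √(0.6820·0.3180/540) = 0.02004.
SE(p̂₁ − p̂₂) = √(SE₁² + SE₂²) = √(0.0010067929 + 0.0004016016) = 0.03753, since the two samples are independent.
At 95% confidence z* = 1.960; margin = 1.960 × 0.03753 = 0.07356.
The difference is 0.1520 − 0.6820 = -0.5300, so the interval is -0.5300 ± 0.07356 = (-0.604, -0.456).

(-0.604, -0.456)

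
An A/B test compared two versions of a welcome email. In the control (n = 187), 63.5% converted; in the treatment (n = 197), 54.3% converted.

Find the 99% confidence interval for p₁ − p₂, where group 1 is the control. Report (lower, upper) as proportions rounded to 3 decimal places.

SE₁ = √(p̂₁(1−p̂₁)/n₁) = √(0.6350·0.3650/187) = 0.03521; SE₂ = √(0.5430·0.4570/197) = 0.03549.
Independent samples: SE of the difference = √(SE₁² + SE₂²) = √(0.0012397441 + 0.0012595401) = 0.04999.
z* for 99% confidence is 2.576, so the margin of error is 2.576 × 0.04999 = 0.12877.
Point estimate p̂₁ − p̂₂ = 0.6350 − 0.5430 = 0.0920.
0.0920 ± 0.12877 → (-0.037, 0.221).

(-0.037, 0.221)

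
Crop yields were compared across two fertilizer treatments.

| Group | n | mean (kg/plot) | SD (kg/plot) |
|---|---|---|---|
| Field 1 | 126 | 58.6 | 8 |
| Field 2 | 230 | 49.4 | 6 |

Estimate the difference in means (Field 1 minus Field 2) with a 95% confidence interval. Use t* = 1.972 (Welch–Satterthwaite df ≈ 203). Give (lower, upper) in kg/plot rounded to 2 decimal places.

Per-group SEs: s₁/√n₁ = 8/√126 = 0.7127, s₂/√n₂ = 6/√230 = 0.3956.
Unpooled SE of the difference: √(0.50794129 + 0.15649936) = 0.8151.
Margin of error = t* · SE = 1.972 × 0.8151 = 1.6074.
x̄₁ − x̄₂ = 58.6 − 49.4 = 9.2000.
CI: 9.2000 ± 1.6074 = (7.59, 10.81).

(7.59, 10.81)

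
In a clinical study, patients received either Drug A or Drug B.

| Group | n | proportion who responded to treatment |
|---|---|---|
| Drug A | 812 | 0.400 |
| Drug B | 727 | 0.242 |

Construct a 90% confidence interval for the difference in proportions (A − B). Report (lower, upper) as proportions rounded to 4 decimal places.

(0.1195, 0.1965)

Each SE is √(p̂(1−p̂)/n): √(0.4000·0.6000/812) = 0.01719 and √(0.2420·0.7580/727) = 0.01588.
SE(p̂₁ − p̂₂) = √(SE₁² + SE₂²) = √(0.0002954961 + 0.0002521744) = 0.02340, since the two samples are independent.
At 90% confidence z* = 1.645; margin = 1.645 × 0.02340 = 0.03849.
The difference is 0.4000 − 0.2420 = 0.1580, so the interval is 0.1580 ± 0.03849 = (0.1195, 0.1965).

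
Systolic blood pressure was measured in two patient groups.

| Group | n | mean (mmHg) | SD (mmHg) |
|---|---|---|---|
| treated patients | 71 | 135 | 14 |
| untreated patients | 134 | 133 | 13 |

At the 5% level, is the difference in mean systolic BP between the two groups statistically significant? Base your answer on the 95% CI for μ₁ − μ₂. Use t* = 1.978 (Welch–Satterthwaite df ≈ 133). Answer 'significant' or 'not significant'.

not significant

SE₁ = s₁/√n₁ = 14/√71 = 1.6615; SE₂ = 13/√134 = 1.1230.
Independent samples, unequal variances: SE_diff = √(SE₁² + SE₂²) = √(2.76058225 + 1.261129) = 2.0054.
t* = 1.978, so margin of error = 1.978 × 2.0054 = 3.9667.
Difference in means = 135 − 133 = 2.0000.
2.0000 ± 3.9667 → (-1.9667, 5.9667).
The interval (-1.9667, 5.9667) contains 0, so the difference is not significant.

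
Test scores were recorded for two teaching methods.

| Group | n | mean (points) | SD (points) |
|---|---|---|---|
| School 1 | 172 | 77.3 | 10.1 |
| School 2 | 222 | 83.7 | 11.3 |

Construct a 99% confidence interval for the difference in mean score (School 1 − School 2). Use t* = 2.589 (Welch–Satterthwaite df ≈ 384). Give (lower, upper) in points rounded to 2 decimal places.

Standard errors of each mean: 10.1/√172 = 0.7701 and 11.3/√222 = 0.7584.
SE(x̄₁ − x̄₂) = √(0.7701² + 0.7584²) = 1.0808 for independent samples with unequal variances.
With t* = 2.589, the margin is 2.589 × 1.0808 = 2.7982.
x̄₁ − x̄₂ = 77.3 − 83.7 = -6.4000; the interval is -6.4000 ± 2.7982 = (-9.20, -3.60).

(-9.20, -3.60)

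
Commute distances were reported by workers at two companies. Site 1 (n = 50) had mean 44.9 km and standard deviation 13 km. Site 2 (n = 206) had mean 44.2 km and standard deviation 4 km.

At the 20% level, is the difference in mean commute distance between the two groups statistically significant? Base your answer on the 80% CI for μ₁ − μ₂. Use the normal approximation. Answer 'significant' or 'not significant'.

SE₁ = s₁/√n₁ = 13/√50 = 1.8385; SE₂ = 4/√206 = 0.2787.
Independent samples, unequal variances: SE_diff = √(SE₁² + SE₂²) = √(3.38008225 + 0.07767369) = 1.8595.
z* = 1.282, so margin of error = 1.282 × 1.8595 = 2.3839.
Difference in means = 44.9 − 44.2 = 0.7000.
0.7000 ± 2.3839 → (-1.6839, 3.0839).
The interval (-1.6839, 3.0839) contains 0, so the difference is not significant.

not significant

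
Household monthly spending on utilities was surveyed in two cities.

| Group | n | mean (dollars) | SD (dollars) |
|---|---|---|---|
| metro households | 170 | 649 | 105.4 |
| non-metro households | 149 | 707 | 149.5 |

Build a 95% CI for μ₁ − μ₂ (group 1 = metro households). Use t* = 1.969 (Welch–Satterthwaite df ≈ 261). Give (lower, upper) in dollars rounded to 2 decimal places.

(-86.89, -29.11)

Per-group SEs: s₁/√n₁ = 105.4/√170 = 8.0838, s₂/√n₂ = 149.5/√149 = 12.2475.
Unpooled SE of the difference: √(65.34782244 + 150.00125625) = 14.6748.
Margin of error = t* · SE = 1.969 × 14.6748 = 28.8947.
x̄₁ − x̄₂ = 649 − 707 = -58.0000.
CI: -58.0000 ± 28.8947 = (-86.89, -29.11).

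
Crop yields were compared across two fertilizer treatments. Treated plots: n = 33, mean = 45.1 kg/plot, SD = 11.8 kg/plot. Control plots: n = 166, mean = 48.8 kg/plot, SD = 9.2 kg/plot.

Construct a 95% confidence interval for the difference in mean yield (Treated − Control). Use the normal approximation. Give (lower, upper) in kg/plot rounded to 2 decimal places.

(-7.96, 0.56)

Standard errors of each mean: 11.8/√33 = 2.0541 and 9.2/√166 = 0.7141.
SE(x̄₁ − x̄₂) = √(2.0541² + 0.7141²) = 2.1747 for independent samples with unequal variances.
With z* = 1.960, the margin is 1.960 × 2.1747 = 4.2624.
x̄₁ − x̄₂ = 45.1 − 48.8 = -3.7000; the interval is -3.7000 ± 4.2624 = (-7.96, 0.56).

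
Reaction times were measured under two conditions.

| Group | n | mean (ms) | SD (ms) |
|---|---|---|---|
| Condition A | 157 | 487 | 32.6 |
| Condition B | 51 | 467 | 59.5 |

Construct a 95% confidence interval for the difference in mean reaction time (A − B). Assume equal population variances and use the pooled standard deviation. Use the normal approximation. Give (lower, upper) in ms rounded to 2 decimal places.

(7.11, 32.89)

Pooled variance s_p² = [156·32.6² + 50·59.5²] / (157+51−2) = 1664.0925, so s_p = 40.7933.
SE_diff = s_p·√(1/n₁ + 1/n₂) = 40.7933·√(1/157 + 1/51) = 6.5748.
z* = 1.960; margin = 1.960 × 6.5748 = 12.8866.
Difference = 487 − 467 = 20.0000.
20.0000 ± 12.8866 → (7.11, 32.89).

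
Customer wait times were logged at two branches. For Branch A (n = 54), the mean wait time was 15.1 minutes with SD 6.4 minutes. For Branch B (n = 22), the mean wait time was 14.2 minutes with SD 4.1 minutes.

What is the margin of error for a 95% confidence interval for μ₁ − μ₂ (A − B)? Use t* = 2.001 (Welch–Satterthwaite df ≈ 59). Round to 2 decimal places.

Standard errors of each mean: 6.4/√54 = 0.8709 and 4.1/√22 = 0.8741.
SE(x̄₁ − x̄₂) = √(0.8709² + 0.8741²) = 1.2339 for independent samples with unequal variances.
With t* = 2.001, the margin is 2.001 × 1.2339 = 2.4690.

2.47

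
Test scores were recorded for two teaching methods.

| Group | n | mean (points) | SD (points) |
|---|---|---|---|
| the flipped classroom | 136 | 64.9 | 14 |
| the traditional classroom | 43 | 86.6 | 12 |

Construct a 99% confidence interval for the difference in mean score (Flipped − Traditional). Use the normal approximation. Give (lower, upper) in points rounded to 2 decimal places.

(-27.34, -16.06)

SE₁ = s₁/√n₁ = 14/√136 = 1.2005; SE₂ = 12/√43 = 1.8300.
Independent samples, unequal variances: SE_diff = √(SE₁² + SE₂²) = √(1.44120025 + 3.3489) = 2.1886.
z* = 2.576, so margin of error = 2.576 × 2.1886 = 5.6378.
Difference in means = 64.9 − 86.6 = -21.7000.
-21.7000 ± 5.6378 → (-27.34, -16.06).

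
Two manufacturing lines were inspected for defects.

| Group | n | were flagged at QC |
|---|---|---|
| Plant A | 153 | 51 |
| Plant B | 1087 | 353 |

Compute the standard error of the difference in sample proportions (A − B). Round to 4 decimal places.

p̂₁ = 51/153 = 0.3333 and p̂₂ = 353/1087 = 0.3247.
SE₁ = √(p̂₁(1−p̂₁)/n₁) = √(0.3333·0.6667/153) = 0.03811; SE₂ = √(0.3247·0.6753/1087) = 0.01420.
Independent samples: SE of the difference = √(SE₁² + SE₂²) = √(0.0014523721 + 0.00020164) = 0.04067.

0.0407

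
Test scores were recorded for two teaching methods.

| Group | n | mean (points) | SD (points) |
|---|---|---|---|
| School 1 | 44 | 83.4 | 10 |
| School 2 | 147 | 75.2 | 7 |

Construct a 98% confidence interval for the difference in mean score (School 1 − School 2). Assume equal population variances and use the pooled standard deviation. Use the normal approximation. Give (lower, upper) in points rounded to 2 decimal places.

Pooled variance s_p² = [43·10² + 146·7²] / (44+147−2) = 60.6032, so s_p = 7.7848.
SE_diff = s_p·√(1/n₁ + 1/n₂) = 7.7848·√(1/44 + 1/147) = 1.3378.
z* = 2.326; margin = 2.326 × 1.3378 = 3.1117.
Difference = 83.4 − 75.2 = 8.2000.
8.2000 ± 3.1117 → (5.09, 11.31).

(5.09, 11.31)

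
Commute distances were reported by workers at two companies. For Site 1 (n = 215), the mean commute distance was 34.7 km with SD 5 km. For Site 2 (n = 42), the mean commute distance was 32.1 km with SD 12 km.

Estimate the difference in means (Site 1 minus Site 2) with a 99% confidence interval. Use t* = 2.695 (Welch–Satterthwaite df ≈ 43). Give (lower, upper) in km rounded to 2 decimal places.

SE₁ = s₁/√n₁ = 5/√215 = 0.3410; SE₂ = 12/√42 = 1.8516.
Independent samples, unequal variances: SE_diff = √(SE₁² + SE₂²) = √(0.116281 + 3.42842256) = 1.8827.
t* = 2.695, so margin of error = 2.695 × 1.8827 = 5.0739.
Difference in means = 34.7 − 32.1 = 2.6000.
2.6000 ± 5.0739 → (-2.47, 7.67).

(-2.47, 7.67)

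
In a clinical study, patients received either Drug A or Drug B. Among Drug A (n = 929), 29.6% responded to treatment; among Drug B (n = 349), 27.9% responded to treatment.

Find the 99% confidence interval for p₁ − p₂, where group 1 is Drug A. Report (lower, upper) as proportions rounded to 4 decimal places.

(-0.0559, 0.0899)

Each SE is √(p̂(1−p̂)/n): √(0.2960·0.7040/929) = 0.01498 and √(0.2790·0.7210/349) = 0.02401.
SE(p̂₁ − p̂₂) = √(SE₁² + SE₂²) = √(0.0002244004 + 0.0005764801) = 0.02830, since the two samples are independent.
At 99% confidence z* = 2.576; margin = 2.576 × 0.02830 = 0.07290.
The difference is 0.2960 − 0.2790 = 0.0170, so the interval is 0.0170 ± 0.07290 = (-0.0559, 0.0899).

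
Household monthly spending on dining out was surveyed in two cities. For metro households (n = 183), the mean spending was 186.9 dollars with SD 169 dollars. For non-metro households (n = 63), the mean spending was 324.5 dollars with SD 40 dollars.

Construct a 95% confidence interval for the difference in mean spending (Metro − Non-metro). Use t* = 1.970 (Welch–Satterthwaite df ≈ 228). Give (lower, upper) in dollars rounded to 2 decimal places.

Standard errors of each mean: 169/√183 = 12.4928 and 40/√63 = 5.0395.
SE(x̄₁ − x̄₂) = √(12.4928² + 5.0395²) = 13.4710 for independent samples with unequal variances.
With t* = 1.970, the margin is 1.970 × 13.4710 = 26.5379.
x̄₁ − x̄₂ = 186.9 − 324.5 = -137.6000; the interval is -137.6000 ± 26.5379 = (-164.14, -111.06).

(-164.14, -111.06)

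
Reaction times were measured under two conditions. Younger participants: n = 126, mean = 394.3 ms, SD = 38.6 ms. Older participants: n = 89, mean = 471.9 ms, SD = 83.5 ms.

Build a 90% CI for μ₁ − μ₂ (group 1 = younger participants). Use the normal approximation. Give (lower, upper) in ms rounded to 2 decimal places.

Standard errors of each mean: 38.6/√126 = 3.4388 and 83.5/√89 = 8.8510.
SE(x̄₁ − x̄₂) = √(3.4388² + 8.8510²) = 9.4956 for independent samples with unequal variances.
With z* = 1.645, the margin is 1.645 × 9.4956 = 15.6203.
x̄₁ − x̄₂ = 394.3 − 471.9 = -77.6000; the interval is -77.6000 ± 15.6203 = (-93.22, -61.98).

(-93.22, -61.98)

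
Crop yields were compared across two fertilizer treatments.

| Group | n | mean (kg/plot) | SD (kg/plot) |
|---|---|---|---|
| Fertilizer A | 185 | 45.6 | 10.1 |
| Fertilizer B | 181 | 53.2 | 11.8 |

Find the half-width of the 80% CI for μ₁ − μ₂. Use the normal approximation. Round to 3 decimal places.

Per-group SEs: s₁/√n₁ = 10.1/√185 = 0.7426, s₂/√n₂ = 11.8/√181 = 0.8771.
Unpooled SE of the difference: √(0.55145476 + 0.76930441) = 1.1492.
Margin of error = z* · SE = 1.282 × 1.1492 = 1.4733.

1.473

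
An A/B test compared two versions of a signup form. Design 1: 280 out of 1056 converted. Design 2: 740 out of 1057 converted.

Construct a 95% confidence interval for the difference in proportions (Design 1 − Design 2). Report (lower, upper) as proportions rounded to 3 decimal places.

(-0.473, -0.397)

p̂₁ = 280/1056 = 0.2652 and p̂₂ = 740/1057 = 0.7001.
SE₁ = √(p̂₁(1−p̂₁)/n₁) = √(0.2652·0.7348/1056) = 0.01358; SE₂ = √(0.7001·0.2999/1057) = 0.01409.
Independent samples: SE of the difference = √(SE₁² + SE₂²) = √(0.0001844164 + 0.0001985281) = 0.01957.
z* for 95% confidence is 1.960, so the margin of error is 1.960 × 0.01957 = 0.03836.
Point estimate p̂₁ − p̂₂ = 0.2652 − 0.7001 = -0.4349.
-0.4349 ± 0.03836 → (-0.473, -0.397).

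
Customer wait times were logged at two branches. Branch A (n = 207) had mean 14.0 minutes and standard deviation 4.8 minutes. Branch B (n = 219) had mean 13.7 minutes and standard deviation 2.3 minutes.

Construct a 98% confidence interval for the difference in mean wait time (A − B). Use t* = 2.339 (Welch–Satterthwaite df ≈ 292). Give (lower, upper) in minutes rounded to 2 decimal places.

SE₁ = s₁/√n₁ = 4.8/√207 = 0.3336; SE₂ = 2.3/√219 = 0.1554.
Independent samples, unequal variances: SE_diff = √(SE₁² + SE₂²) = √(0.11128896 + 0.02414916) = 0.3680.
t* = 2.339, so margin of error = 2.339 × 0.3680 = 0.8608.
Difference in means = 14.0 − 13.7 = 0.3000.
0.3000 ± 0.8608 → (-0.56, 1.16).

(-0.56, 1.16)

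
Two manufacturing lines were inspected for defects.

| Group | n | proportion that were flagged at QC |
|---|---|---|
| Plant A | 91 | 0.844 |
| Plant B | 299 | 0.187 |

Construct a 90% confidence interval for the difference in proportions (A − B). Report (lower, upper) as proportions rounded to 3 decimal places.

(0.584, 0.730)

SE₁ = √(p̂₁(1−p̂₁)/n₁) = √(0.8440·0.1560/91) = 0.03804; SE₂ = √(0.1870·0.8130/299) = 0.02255.
Independent samples: SE of the difference = √(SE₁² + SE₂²) = √(0.0014470416 + 0.0005085025) = 0.04422.
z* for 90% confidence is 1.645, so the margin of error is 1.645 × 0.04422 = 0.07274.
Point estimate p̂₁ − p̂₂ = 0.8440 − 0.1870 = 0.6570.
0.6570 ± 0.07274 → (0.584, 0.730).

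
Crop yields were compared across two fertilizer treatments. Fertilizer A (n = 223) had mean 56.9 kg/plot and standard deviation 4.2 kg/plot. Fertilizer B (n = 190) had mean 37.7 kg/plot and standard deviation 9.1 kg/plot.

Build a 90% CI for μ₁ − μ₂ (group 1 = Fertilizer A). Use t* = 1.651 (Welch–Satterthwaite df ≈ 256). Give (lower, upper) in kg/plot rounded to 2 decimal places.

SE₁ = s₁/√n₁ = 4.2/√223 = 0.2813; SE₂ = 9.1/√190 = 0.6602.
Independent samples, unequal variances: SE_diff = √(SE₁² + SE₂²) = √(0.07912969 + 0.43586404) = 0.7176.
t* = 1.651, so margin of error = 1.651 × 0.7176 = 1.1848.
Difference in means = 56.9 − 37.7 = 19.2000.
19.2000 ± 1.1848 → (18.02, 20.38).

(18.02, 20.38)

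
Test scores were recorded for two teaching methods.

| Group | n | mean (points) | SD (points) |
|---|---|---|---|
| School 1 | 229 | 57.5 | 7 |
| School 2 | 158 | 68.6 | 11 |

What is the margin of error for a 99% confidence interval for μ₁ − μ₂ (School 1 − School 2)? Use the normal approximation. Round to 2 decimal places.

Standard errors of each mean: 7/√229 = 0.4626 and 11/√158 = 0.8751.
SE(x̄₁ − x̄₂) = √(0.4626² + 0.8751²) = 0.9898 for independent samples with unequal variances.
With z* = 2.576, the margin is 2.576 × 0.9898 = 2.5497.

2.55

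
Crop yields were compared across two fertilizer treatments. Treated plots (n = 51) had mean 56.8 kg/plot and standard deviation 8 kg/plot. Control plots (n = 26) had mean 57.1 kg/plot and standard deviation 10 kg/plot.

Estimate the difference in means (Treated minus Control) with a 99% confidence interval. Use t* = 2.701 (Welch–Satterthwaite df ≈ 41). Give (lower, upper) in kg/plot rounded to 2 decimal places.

(-6.40, 5.80)

SE₁ = s₁/√n₁ = 8/√51 = 1.1202; SE₂ = 10/√26 = 1.9612.
Independent samples, unequal variances: SE_diff = √(SE₁² + SE₂²) = √(1.25484804 + 3.84630544) = 2.2586.
t* = 2.701, so margin of error = 2.701 × 2.2586 = 6.1005.
Difference in means = 56.8 − 57.1 = -0.3000.
-0.3000 ± 6.1005 → (-6.40, 5.80).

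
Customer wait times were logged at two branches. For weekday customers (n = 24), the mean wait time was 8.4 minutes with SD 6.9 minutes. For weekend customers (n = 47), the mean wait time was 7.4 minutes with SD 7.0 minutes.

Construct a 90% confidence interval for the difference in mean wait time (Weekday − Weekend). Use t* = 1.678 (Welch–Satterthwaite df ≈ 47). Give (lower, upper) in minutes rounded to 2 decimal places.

Standard errors of each mean: 6.9/√24 = 1.4085 and 7.0/√47 = 1.0211.
SE(x̄₁ − x̄₂) = √(1.4085² + 1.0211²) = 1.7397 for independent samples with unequal variances.
With t* = 1.678, the margin is 1.678 × 1.7397 = 2.9192.
x̄₁ − x̄₂ = 8.4 − 7.4 = 1.0000; the interval is 1.0000 ± 2.9192 = (-1.92, 3.92).

(-1.92, 3.92)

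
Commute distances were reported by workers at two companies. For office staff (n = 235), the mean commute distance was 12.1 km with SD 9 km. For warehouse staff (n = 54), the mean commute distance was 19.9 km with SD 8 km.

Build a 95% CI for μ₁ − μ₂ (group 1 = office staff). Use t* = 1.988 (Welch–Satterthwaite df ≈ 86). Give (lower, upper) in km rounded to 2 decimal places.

(-10.26, -5.34)

Standard errors of each mean: 9/√235 = 0.5871 and 8/√54 = 1.0887.
SE(x̄₁ − x̄₂) = √(0.5871² + 1.0887²) = 1.2369 for independent samples with unequal variances.
With t* = 1.988, the margin is 1.988 × 1.2369 = 2.4590.
x̄₁ − x̄₂ = 12.1 − 19.9 = -7.8000; the interval is -7.8000 ± 2.4590 = (-10.26, -5.34).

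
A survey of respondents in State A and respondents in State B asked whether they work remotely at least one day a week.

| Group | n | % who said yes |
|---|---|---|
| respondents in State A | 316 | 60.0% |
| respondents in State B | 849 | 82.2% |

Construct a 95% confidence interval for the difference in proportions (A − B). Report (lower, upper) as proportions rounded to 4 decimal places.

SE₁ = √(p̂₁(1−p̂₁)/n₁) = √(0.6000·0.4000/316) = 0.02756; SE₂ = √(0.8220·0.1780/849) = 0.01313.
Independent samples: SE of the difference = √(SE₁² + SE₂²) = √(0.0007595536 + 0.0001723969) = 0.03053.
z* for 95% confidence is 1.960, so the margin of error is 1.960 × 0.03053 = 0.05984.
Point estimate p̂₁ − p̂₂ = 0.6000 − 0.8220 = -0.2220.
-0.2220 ± 0.05984 → (-0.2818, -0.1622).

(-0.2818, -0.1622)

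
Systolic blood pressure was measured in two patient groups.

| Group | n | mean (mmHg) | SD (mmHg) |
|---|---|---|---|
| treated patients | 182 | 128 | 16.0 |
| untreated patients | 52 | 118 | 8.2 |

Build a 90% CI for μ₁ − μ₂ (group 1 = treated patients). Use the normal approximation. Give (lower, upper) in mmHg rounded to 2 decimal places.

(7.30, 12.70)

SE₁ = s₁/√n₁ = 16.0/√182 = 1.1860; SE₂ = 8.2/√52 = 1.1371.
Independent samples, unequal variances: SE_diff = √(SE₁² + SE₂²) = √(1.406596 + 1.29299641) = 1.6430.
z* = 1.645, so margin of error = 1.645 × 1.6430 = 2.7027.
Difference in means = 128 − 118 = 10.0000.
10.0000 ± 2.7027 → (7.30, 12.70).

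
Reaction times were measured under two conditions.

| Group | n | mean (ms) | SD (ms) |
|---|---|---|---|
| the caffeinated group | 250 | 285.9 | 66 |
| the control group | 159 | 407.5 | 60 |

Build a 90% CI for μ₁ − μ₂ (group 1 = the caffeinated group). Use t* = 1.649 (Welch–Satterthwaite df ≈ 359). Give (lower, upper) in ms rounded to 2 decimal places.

(-132.04, -111.16)

SE₁ = s₁/√n₁ = 66/√250 = 4.1742; SE₂ = 60/√159 = 4.7583.
Independent samples, unequal variances: SE_diff = √(SE₁² + SE₂²) = √(17.42394564 + 22.64141889) = 6.3297.
t* = 1.649, so margin of error = 1.649 × 6.3297 = 10.4377.
Difference in means = 285.9 − 407.5 = -121.6000.
-121.6000 ± 10.4377 → (-132.04, -111.16).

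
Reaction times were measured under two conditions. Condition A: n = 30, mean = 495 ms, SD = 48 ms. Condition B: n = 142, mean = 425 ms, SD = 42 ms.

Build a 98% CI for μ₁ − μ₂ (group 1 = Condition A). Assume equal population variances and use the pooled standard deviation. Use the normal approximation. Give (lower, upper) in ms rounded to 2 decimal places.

s_p = √[((n₁−1)s₁² + (n₂−1)s₂²)/(n₁+n₂−2)] = √[(29·48² + 141·42²)/170] = 43.0827.
SE = 43.0827·√(1/30 + 1/142) = 8.6569.
With z* = 2.326, margin = 2.326 × 8.6569 = 20.1359.
x̄₁ − x̄₂ = 495 − 425 = 70.0000; interval 70.0000 ± 20.1359 = (49.86, 90.14).

(49.86, 90.14)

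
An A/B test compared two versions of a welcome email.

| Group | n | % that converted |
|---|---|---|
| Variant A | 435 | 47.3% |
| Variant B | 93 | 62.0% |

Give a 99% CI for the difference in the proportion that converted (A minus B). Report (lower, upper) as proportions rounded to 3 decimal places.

SE₁ = √(p̂₁(1−p̂₁)/n₁) = √(0.4730·0.5270/435) = 0.02394; SE₂ = √(0.6200·0.3800/93) = 0.05033.
Independent samples: SE of the difference = √(SE₁² + SE₂²) = √(0.0005731236 + 0.0025331089) = 0.05573.
z* for 99% confidence is 2.576, so the margin of error is 2.576 × 0.05573 = 0.14356.
Point estimate p̂₁ − p̂₂ = 0.4730 − 0.6200 = -0.1470.
-0.1470 ± 0.14356 → (-0.291, -0.003).

(-0.291, -0.003)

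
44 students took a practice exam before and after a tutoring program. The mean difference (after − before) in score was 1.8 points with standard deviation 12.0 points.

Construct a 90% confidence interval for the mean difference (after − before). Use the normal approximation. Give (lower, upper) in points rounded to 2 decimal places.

This is a matched-pairs design, so SE = s_d/√n = 12.0/√44 = 1.8091.
Margin = 1.645 × 1.8091 = 2.9760; the interval is 1.8 ± 2.9760 = (-1.18, 4.78).

(-1.18, 4.78)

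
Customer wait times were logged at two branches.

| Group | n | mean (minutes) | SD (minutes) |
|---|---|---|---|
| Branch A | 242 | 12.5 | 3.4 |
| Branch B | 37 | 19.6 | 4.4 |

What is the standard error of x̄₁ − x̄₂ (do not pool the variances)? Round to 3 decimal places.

Per-group SEs: s₁/√n₁ = 3.4/√242 = 0.2186, s₂/√n₂ = 4.4/√37 = 0.7234.
Unpooled SE of the difference: √(0.04778596 + 0.52330756) = 0.7557.

0.756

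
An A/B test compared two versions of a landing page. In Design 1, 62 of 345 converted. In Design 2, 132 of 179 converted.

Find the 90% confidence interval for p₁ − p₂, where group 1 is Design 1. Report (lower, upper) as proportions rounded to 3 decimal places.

First, p̂₁ = 62/345 = 0.1797; p̂₂ = 132/179 = 0.7374.
The two standard errors are √(0.1797×0.8203/345) = 0.02067 and √(0.7374×0.2626/179) = 0.03289.
Because the samples are independent, SE_diff = √(0.02067² + 0.03289²) = 0.03885.
Using z* = 1.645 for 90%, ME = 1.645 × 0.03885 = 0.06391.
p̂₁ − p̂₂ = -0.5577; interval -0.5577 ± 0.06391 gives (-0.622, -0.494).

(-0.622, -0.494)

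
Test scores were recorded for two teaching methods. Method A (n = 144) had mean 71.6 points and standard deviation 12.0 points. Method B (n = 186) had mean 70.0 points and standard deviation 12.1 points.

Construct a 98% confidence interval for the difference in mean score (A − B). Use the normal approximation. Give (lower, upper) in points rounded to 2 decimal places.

(-1.51, 4.71)

SE₁ = s₁/√n₁ = 12.0/√144 = 1.0000; SE₂ = 12.1/√186 = 0.8872.
Independent samples, unequal variances: SE_diff = √(SE₁² + SE₂²) = √(1.0 + 0.78712384) = 1.3368.
z* = 2.326, so margin of error = 2.326 × 1.3368 = 3.1094.
Difference in means = 71.6 − 70.0 = 1.6000.
1.6000 ± 3.1094 → (-1.51, 4.71).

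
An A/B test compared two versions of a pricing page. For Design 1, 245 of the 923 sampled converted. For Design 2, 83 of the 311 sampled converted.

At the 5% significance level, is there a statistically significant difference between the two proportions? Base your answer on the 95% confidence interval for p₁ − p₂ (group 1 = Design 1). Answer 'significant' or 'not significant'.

not significant

First, p̂₁ = 245/923 = 0.2654; p̂₂ = 83/311 = 0.2669.
The two standard errors are √(0.2654×0.7346/923) = 0.01453 and √(0.2669×0.7331/311) = 0.02508.
Because the samples are independent, SE_diff = √(0.01453² + 0.02508²) = 0.02898.
Using z* = 1.960 for 95%, ME = 1.960 × 0.02898 = 0.05680.
p̂₁ − p̂₂ = -0.0015; interval -0.0015 ± 0.05680 gives (-0.05830, 0.05530).
The interval (-0.05830, 0.05530) contains 0, so the difference is not significant.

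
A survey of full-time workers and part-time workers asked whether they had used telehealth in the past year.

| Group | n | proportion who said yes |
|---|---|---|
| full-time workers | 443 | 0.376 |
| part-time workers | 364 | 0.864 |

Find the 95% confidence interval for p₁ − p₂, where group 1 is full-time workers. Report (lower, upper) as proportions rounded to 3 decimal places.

Each SE is √(p̂(1−p̂)/n): √(0.3760·0.6240/443) = 0.02301 and √(0.8640·0.1360/364) = 0.01797.
SE(p̂₁ − p̂₂) = √(SE₁² + SE₂²) = √(0.0005294601 + 0.0003229209) = 0.02920, since the two samples are independent.
At 95% confidence z* = 1.960; margin = 1.960 × 0.02920 = 0.05723.
The difference is 0.3760 − 0.8640 = -0.4880, so the interval is -0.4880 ± 0.05723 = (-0.545, -0.431).

(-0.545, -0.431)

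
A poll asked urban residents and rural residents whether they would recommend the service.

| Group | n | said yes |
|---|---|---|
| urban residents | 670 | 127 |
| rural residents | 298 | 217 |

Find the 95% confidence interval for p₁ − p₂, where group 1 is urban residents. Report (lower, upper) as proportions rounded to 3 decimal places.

(-0.597, -0.480)

First, p̂₁ = 127/670 = 0.1896; p̂₂ = 217/298 = 0.7282.
The two standard errors are √(0.1896×0.8104/670) = 0.01514 and √(0.7282×0.2718/298) = 0.02577.
Because the samples are independent, SE_diff = √(0.01514² + 0.02577²) = 0.02989.
Using z* = 1.960 for 95%, ME = 1.960 × 0.02989 = 0.05858.
p̂₁ − p̂₂ = -0.5386; interval -0.5386 ± 0.05858 gives (-0.597, -0.480).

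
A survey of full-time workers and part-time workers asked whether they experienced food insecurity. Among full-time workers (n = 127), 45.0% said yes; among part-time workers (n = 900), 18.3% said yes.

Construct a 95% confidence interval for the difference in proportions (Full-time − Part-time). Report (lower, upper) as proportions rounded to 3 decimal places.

(0.177, 0.357)

SE₁ = √(p̂₁(1−p̂₁)/n₁) = √(0.4500·0.5500/127) = 0.04415; SE₂ = √(0.1830·0.8170/900) = 0.01289.
Independent samples: SE of the difference = √(SE₁² + SE₂²) = √(0.0019492225 + 0.0001661521) = 0.04599.
z* for 95% confidence is 1.960, so the margin of error is 1.960 × 0.04599 = 0.09014.
Point estimate p̂₁ − p̂₂ = 0.4500 − 0.1830 = 0.2670.
0.2670 ± 0.09014 → (0.177, 0.357).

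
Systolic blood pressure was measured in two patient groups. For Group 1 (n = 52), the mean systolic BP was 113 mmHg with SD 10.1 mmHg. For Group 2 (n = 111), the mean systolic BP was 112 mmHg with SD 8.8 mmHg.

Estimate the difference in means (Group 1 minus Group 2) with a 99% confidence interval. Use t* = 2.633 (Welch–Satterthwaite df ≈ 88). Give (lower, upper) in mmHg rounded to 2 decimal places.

(-3.29, 5.29)

SE₁ = s₁/√n₁ = 10.1/√52 = 1.4006; SE₂ = 8.8/√111 = 0.8353.
Independent samples, unequal variances: SE_diff = √(SE₁² + SE₂²) = √(1.96168036 + 0.69772609) = 1.6308.
t* = 2.633, so margin of error = 2.633 × 1.6308 = 4.2939.
Difference in means = 113 − 112 = 1.0000.
1.0000 ± 4.2939 → (-3.29, 5.29).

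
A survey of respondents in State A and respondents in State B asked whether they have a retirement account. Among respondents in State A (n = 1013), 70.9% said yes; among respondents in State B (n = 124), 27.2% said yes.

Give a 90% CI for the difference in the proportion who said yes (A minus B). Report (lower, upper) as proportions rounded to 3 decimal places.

(0.367, 0.507)

The two standard errors are √(0.7090×0.2910/1013) = 0.01427 and √(0.2720×0.7280/124) = 0.03996.
Because the samples are independent, SE_diff = √(0.01427² + 0.03996²) = 0.04243.
Using z* = 1.645 for 90%, ME = 1.645 × 0.04243 = 0.06980.
p̂₁ − p̂₂ = 0.4370; interval 0.4370 ± 0.06980 gives (0.367, 0.507).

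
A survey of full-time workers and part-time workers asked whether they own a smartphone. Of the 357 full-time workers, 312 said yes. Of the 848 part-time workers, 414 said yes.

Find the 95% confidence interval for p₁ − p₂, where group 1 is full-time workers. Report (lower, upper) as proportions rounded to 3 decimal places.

(0.338, 0.434)

First, p̂₁ = 312/357 = 0.8739; p̂₂ = 414/848 = 0.4882.
The two standard errors are √(0.8739×0.1261/357) = 0.01757 and √(0.4882×0.5118/848) = 0.01717.
Because the samples are independent, SE_diff = √(0.01757² + 0.01717²) = 0.02457.
Using z* = 1.960 for 95%, ME = 1.960 × 0.02457 = 0.04816.
p̂₁ − p̂₂ = 0.3857; interval 0.3857 ± 0.04816 gives (0.338, 0.434).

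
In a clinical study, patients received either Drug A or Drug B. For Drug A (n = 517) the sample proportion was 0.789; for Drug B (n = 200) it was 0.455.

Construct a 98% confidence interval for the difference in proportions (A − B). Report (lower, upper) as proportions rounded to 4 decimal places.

The two standard errors are √(0.7890×0.2110/517) = 0.01794 and √(0.4550×0.5450/200) = 0.03521.
Because the samples are independent, SE_diff = √(0.01794² + 0.03521²) = 0.03952.
Using z* = 2.326 for 98%, ME = 2.326 × 0.03952 = 0.09192.
p̂₁ − p̂₂ = 0.3340; interval 0.3340 ± 0.09192 gives (0.2421, 0.4259).

(0.2421, 0.4259)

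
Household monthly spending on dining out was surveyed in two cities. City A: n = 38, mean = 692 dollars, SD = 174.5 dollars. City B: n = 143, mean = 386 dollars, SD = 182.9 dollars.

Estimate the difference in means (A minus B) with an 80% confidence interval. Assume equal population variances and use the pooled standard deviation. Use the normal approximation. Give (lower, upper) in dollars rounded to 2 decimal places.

(263.60, 348.40)

Pooled variance s_p² = [37·174.5² + 142·182.9²] / (38+143−2) = 32831.8518, so s_p = 181.1956.
SE_diff = s_p·√(1/n₁ + 1/n₂) = 181.1956·√(1/38 + 1/143) = 33.0695.
z* = 1.282; margin = 1.282 × 33.0695 = 42.3951.
Difference = 692 − 386 = 306.0000.
306.0000 ± 42.3951 → (263.60, 348.40).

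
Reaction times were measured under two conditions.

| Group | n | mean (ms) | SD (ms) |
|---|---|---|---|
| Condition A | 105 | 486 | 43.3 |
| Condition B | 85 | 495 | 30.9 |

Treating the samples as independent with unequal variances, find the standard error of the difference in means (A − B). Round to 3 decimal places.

SE₁ = s₁/√n₁ = 43.3/√105 = 4.2256; SE₂ = 30.9/√85 = 3.3516.
Independent samples, unequal variances: SE_diff = √(SE₁² + SE₂²) = √(17.85569536 + 11.23322256) = 5.3934.

5.393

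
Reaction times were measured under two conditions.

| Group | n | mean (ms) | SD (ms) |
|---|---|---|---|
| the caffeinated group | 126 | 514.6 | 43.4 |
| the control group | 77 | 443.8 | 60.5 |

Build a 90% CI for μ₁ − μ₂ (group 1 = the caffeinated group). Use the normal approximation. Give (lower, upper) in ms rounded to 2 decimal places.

(57.80, 83.80)

Per-group SEs: s₁/√n₁ = 43.4/√126 = 3.8664, s₂/√n₂ = 60.5/√77 = 6.8946.
Unpooled SE of the difference: √(14.94904896 + 47.53550916) = 7.9047.
Margin of error = z* · SE = 1.645 × 7.9047 = 13.0032.
x̄₁ − x̄₂ = 514.6 − 443.8 = 70.8000.
CI: 70.8000 ± 13.0032 = (57.80, 83.80).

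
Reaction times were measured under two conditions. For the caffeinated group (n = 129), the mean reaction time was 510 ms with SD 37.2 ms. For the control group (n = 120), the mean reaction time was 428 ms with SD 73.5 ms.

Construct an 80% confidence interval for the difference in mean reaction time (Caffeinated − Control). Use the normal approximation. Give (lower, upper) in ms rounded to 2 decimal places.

Per-group SEs: s₁/√n₁ = 37.2/√129 = 3.2753, s₂/√n₂ = 73.5/√120 = 6.7096.
Unpooled SE of the difference: √(10.72759009 + 45.01873216) = 7.4663.
Margin of error = z* · SE = 1.282 × 7.4663 = 9.5718.
x̄₁ − x̄₂ = 510 − 428 = 82.0000.
CI: 82.0000 ± 9.5718 = (72.43, 91.57).

(72.43, 91.57)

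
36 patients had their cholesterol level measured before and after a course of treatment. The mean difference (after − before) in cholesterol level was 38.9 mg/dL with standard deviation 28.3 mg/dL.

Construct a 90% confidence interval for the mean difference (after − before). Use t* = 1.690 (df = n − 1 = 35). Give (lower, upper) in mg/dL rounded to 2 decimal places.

(30.93, 46.87)

This is a matched-pairs design, so SE = s_d/√n = 28.3/√36 = 4.7167.
Margin = 1.690 × 4.7167 = 7.9712; the interval is 38.9 ± 7.9712 = (30.93, 46.87).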